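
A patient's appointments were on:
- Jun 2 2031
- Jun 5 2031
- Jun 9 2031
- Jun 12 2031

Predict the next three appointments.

Jun 16 2031, Jun 19 2031, Jun 23 2031

The gap pattern 3, 4, 3 repeats every 2 events.
These are the Mondays and Thursdays of each week.
Next Monday: Jun 16 2031.
Next Thursday: Jun 19 2031.
Next Monday: Jun 23 2031.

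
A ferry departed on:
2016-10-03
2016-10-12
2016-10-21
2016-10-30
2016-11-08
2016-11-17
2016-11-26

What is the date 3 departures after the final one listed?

2016-12-23

Gaps between consecutive events: 9, 9, 9, 9, 9, 9 days — a constant 9-day interval.
2016-11-26 + 9 days = 2016-12-05.
2016-12-05 + 9 days = 2016-12-14.
2016-12-14 + 9 days = 2016-12-23.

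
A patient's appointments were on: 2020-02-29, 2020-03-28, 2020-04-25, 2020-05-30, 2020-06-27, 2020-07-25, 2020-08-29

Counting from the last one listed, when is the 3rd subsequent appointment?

2020-11-28

All Saturdays; the gaps (28, 28, 35, 28, 28, 35) vary with month length.
This is the last Saturday of each month.
September 2020 ends with Saturday 2020-09-26.
Last Saturday of October 2020: 2020-10-31.
November 2020 ends with Saturday 2020-11-28.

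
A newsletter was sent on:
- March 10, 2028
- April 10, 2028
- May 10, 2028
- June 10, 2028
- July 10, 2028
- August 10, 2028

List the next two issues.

Gaps: 31, 30, 31, 30, 31 days — not constant. Every event is on the 10th of the month.
Pattern: the 10th of each month.
Next: September 2028 → September 10, 2028.
Next: October 2028 → October 10, 2028.

September 10, 2028; October 10, 2028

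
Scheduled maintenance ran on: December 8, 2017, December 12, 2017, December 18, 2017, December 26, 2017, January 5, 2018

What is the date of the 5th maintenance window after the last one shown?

March 26, 2018

Intervals are 4, 6, 8, 10 days — an arithmetic progression with common difference 2.
Next gap: 12 days. January 5, 2018 + 12 days = January 17, 2018.
Next gap: 14 days. January 17, 2018 + 14 days = January 31, 2018.
Next gap: 16 days. January 31, 2018 + 16 days = February 16, 2018.
Next gap: 18 days. February 16, 2018 + 18 days = March 6, 2018.
Next gap: 20 days. March 6, 2018 + 20 days = March 26, 2018.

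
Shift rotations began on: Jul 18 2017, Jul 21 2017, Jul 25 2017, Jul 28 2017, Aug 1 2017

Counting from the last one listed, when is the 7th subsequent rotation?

The gap pattern 3, 4, 3, 4 repeats every 2 events.
These are the Tuesdays and Fridays of each week.
Next Friday: Aug 4 2017.
Next Tuesday: Aug 8 2017.
The following Friday is Aug 11 2017.
Next Tuesday: Aug 15 2017.
Next Friday: Aug 18 2017.
The following Tuesday is Aug 22 2017.
The following Friday is Aug 25 2017.

Aug 25 2017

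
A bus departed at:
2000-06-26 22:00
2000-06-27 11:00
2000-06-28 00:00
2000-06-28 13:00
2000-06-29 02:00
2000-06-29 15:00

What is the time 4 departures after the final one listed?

Spacing: 13, 13, 13, 13, 13 h — constant 13 h.
2000-06-29 15:00 + 13 h = 2000-06-30 04:00.
2000-06-30 04:00 + 13 h = 2000-06-30 17:00.
2000-06-30 17:00 + 13 h = 2000-07-01 06:00.
2000-07-01 06:00 + 13 h = 2000-07-01 19:00.

2000-07-01 19:00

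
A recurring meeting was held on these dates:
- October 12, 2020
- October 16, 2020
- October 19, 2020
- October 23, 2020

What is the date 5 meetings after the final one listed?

The gap pattern 4, 3, 4 repeats every 2 events.
These are the Mondays and Fridays of each week.
Next Monday: October 26, 2020.
Next Friday: October 30, 2020.
The following Monday is November 2, 2020.
The following Friday is November 6, 2020.
Next Monday: November 9, 2020.

November 9, 2020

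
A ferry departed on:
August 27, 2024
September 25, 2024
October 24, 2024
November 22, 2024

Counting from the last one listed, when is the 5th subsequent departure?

Gaps between consecutive events: 29, 29, 29 days — a constant 29-day interval.
November 22, 2024 + 29 days = December 21, 2024.
December 21, 2024 + 29 days = January 19, 2025.
January 19, 2025 + 29 days = February 17, 2025.
February 17, 2025 + 29 days = March 18, 2025.
March 18, 2025 + 29 days = April 16, 2025.

April 16, 2025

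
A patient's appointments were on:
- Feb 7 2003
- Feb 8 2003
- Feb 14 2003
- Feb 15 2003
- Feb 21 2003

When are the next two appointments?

Gaps: 1, 6, 1, 6 days — not constant, but cyclic with period 2.
The events fall on every Friday and Saturday.
Next Saturday: Feb 22 2003.
The following Friday is Feb 28 2003.

Feb 22 2003, Feb 28 2003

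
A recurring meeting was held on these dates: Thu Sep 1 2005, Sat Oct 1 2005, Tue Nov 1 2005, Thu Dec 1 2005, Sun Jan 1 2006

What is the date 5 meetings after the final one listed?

Thu Jun 1 2006

Gaps: 30, 31, 30, 31 days — not constant. Every event is on the 1st of the month.
Pattern: the 1st of each month.
February 2006: Wed Feb 1 2006.
March 2006: Wed Mar 1 2006.
Next: April 2006 → Sat Apr 1 2006.
May 2006: Mon May 1 2006.
June 2006: Thu Jun 1 2006.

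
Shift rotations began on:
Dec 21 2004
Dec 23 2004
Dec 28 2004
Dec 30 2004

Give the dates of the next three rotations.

The gap pattern 2, 5, 2 repeats every 2 events.
These are the Tuesdays and Thursdays of each week.
The following Tuesday is Jan 4 2005.
The following Thursday is Jan 6 2005.
Next Tuesday: Jan 11 2005.

Jan 4 2005, Jan 6 2005, Jan 11 2005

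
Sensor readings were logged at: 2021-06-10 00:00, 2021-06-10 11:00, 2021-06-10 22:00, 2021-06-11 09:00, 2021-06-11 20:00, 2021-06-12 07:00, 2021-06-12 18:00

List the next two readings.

The interval is a steady 11 hours (11, 11, 11, 11, 11, 11).
2021-06-12 18:00 + 11 h = 2021-06-13 05:00.
2021-06-13 05:00 + 11 h = 2021-06-13 16:00.

2021-06-13 05:00, 2021-06-13 16:00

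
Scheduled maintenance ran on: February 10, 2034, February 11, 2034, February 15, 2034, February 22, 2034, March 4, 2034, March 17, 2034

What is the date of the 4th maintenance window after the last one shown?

The spacing grows by 3 each time: 1, 4, 7, 10, 13 days.
Next gap: 16 days. March 17, 2034 + 16 days = April 2, 2034.
Next gap: 19 days. April 2, 2034 + 19 days = April 21, 2034.
Next gap: 22 days. April 21, 2034 + 22 days = May 13, 2034.
Next gap: 25 days. May 13, 2034 + 25 days = June 7, 2034.

June 7, 2034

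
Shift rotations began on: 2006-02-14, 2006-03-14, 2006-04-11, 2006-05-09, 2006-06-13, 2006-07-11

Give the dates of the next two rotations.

2006-08-08, 2006-09-12

All dates are Tuesdays, 28, 28, 28, 35, 28 days apart.
Specifically, the 2nd Tuesday of each month.
August 2006 — 2nd Tuesday is 2006-08-08.
September 2006 — 2nd Tuesday is 2006-09-12.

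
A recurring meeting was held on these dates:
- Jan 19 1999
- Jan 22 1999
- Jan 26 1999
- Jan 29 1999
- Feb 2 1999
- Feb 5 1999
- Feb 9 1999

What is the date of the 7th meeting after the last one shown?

Every event lands on a Tuesday or Friday (gaps cycle 3, 4, 3, 4, 3, 4).
So the schedule is: every Tuesday and Friday.
Next Friday: Feb 12 1999.
The following Tuesday is Feb 16 1999.
Next Friday: Feb 19 1999.
The following Tuesday is Feb 23 1999.
The following Friday is Feb 26 1999.
Next Tuesday: Mar 2 1999.
The following Friday is Mar 5 1999.

Mar 5 1999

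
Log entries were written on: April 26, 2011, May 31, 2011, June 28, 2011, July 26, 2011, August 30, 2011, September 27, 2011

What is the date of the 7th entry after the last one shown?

April 24, 2012

All Tuesdays; the gaps (35, 28, 28, 35, 28) vary with month length.
This is the last Tuesday of each month.
October 2011 ends with Tuesday October 25, 2011.
Last Tuesday of November 2011: November 29, 2011.
December 2011 ends with Tuesday December 27, 2011.
Last Tuesday of January 2012: January 31, 2012.
Last Tuesday of February 2012: February 28, 2012.
March 2012 ends with Tuesday March 27, 2012.
April 2012 ends with Tuesday April 24, 2012.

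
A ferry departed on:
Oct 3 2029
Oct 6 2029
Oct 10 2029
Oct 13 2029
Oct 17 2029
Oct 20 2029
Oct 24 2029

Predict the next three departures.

Oct 27 2029, Oct 31 2029, Nov 3 2029

The gap pattern 3, 4, 3, 4, 3, 4 repeats every 2 events.
These are the Wednesdays and Saturdays of each week.
Next Saturday: Oct 27 2029.
The following Wednesday is Oct 31 2029.
The following Saturday is Nov 3 2029.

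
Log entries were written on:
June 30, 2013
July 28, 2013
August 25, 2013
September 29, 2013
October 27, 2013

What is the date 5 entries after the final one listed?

Every date is a Sunday; gaps 28, 28, 35, 28 days.
Each is the last Sunday of its month (at least one falls on the 29th or later, ruling out '4th Sunday').
November 2013 ends with Sunday November 24, 2013.
Last Sunday of December 2013: December 29, 2013.
January 2014 ends with Sunday January 26, 2014.
Last Sunday of February 2014: February 23, 2014.
Last Sunday of March 2014: March 30, 2014.

March 30, 2014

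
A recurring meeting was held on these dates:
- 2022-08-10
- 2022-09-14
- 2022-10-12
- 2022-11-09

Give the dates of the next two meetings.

2022-12-14, 2023-01-11

All dates are Wednesdays, 35, 28, 28 days apart.
Specifically, the 2nd Wednesday of each month.
2nd Wednesday of December 2022: 2022-12-14.
2nd Wednesday of January 2023: 2023-01-11.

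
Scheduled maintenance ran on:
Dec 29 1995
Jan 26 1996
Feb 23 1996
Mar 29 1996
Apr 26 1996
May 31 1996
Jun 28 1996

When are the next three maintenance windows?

Jul 26 1996, Aug 30 1996, Sep 27 1996

All Fridays; the gaps (28, 28, 35, 28, 35, 28) vary with month length.
This is the last Friday of each month.
July 1996 ends with Friday Jul 26 1996.
August 1996 ends with Friday Aug 30 1996.
Last Friday of September 1996: Sep 27 1996.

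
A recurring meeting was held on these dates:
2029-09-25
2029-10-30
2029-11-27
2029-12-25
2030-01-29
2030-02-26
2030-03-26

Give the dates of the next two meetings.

These are Tuesdays with 35, 28, 28, 35, 28, 28-day gaps.
Each is the final Tuesday of its month — 2029-10-30 is past the 28th, so '4th Tuesday' doesn't fit.
April 2030 ends with Tuesday 2030-04-30.
Last Tuesday of May 2030: 2030-05-28.

2030-04-30, 2030-05-28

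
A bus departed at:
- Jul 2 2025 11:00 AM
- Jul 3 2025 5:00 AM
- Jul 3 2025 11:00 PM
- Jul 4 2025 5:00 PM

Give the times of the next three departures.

Spacing: 18, 18, 18 h — constant 18 h.
Jul 4 2025 5:00 PM + 18 h = Jul 5 2025 11:00 AM.
Jul 5 2025 11:00 AM + 18 h = Jul 6 2025 5:00 AM.
Jul 6 2025 5:00 AM + 18 h = Jul 6 2025 11:00 PM.

Jul 5 2025 11:00 AM, Jul 6 2025 5:00 AM, Jul 6 2025 11:00 PM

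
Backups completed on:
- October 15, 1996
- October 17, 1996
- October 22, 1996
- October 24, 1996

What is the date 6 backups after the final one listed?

The gap pattern 2, 5, 2 repeats every 2 events.
These are the Tuesdays and Thursdays of each week.
The following Tuesday is October 29, 1996.
Next Thursday: October 31, 1996.
Next Tuesday: November 5, 1996.
The following Thursday is November 7, 1996.
Next Tuesday: November 12, 1996.
Next Thursday: November 14, 1996.

November 14, 1996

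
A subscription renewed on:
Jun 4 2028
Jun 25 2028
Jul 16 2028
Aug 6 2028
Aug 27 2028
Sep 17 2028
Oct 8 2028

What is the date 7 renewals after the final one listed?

Mar 4 2029

The spacing is 21, 21, 21, 21, 21, 21 days — always 21 days.
Oct 8 2028 + 21 days = Oct 29 2028.
Oct 29 2028 + 21 days = Nov 19 2028.
Nov 19 2028 + 21 days = Dec 10 2028.
Dec 10 2028 + 21 days = Dec 31 2028.
Dec 31 2028 + 21 days = Jan 21 2029.
Jan 21 2029 + 21 days = Feb 11 2029.
Feb 11 2029 + 21 days = Mar 4 2029.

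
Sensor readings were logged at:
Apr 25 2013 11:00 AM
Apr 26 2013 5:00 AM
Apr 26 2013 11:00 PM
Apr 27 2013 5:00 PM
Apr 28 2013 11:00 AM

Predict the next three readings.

Apr 29 2013 5:00 AM, Apr 29 2013 11:00 PM, Apr 30 2013 5:00 PM

Gaps: 18, 18, 18, 18 hours — each event is 18 hours after the previous one.
Apr 28 2013 11:00 AM + 18 h = Apr 29 2013 5:00 AM.
Apr 29 2013 5:00 AM + 18 h = Apr 29 2013 11:00 PM.
Apr 29 2013 11:00 PM + 18 h = Apr 30 2013 5:00 PM.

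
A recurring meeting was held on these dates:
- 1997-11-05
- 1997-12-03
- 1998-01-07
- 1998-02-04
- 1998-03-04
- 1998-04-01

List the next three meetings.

These are Wednesdays at 28- or 35-day spacing (28, 35, 28, 28, 28).
The pattern: 1st Wednesday of the month.
1st Wednesday of May 1998: 1998-05-06.
June 1998 — 1st Wednesday is 1998-06-03.
July 1998 — 1st Wednesday is 1998-07-01.

1998-05-06, 1998-06-03, 1998-07-01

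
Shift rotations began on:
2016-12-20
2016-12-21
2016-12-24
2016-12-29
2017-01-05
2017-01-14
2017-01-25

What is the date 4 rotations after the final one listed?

2017-03-30

Intervals are 1, 3, 5, 7, 9, 11 days — an arithmetic progression with common difference 2.
Next gap: 13 days. 2017-01-25 + 13 days = 2017-02-07.
Next gap: 15 days. 2017-02-07 + 15 days = 2017-02-22.
Next gap: 17 days. 2017-02-22 + 17 days = 2017-03-11.
Next gap: 19 days. 2017-03-11 + 19 days = 2017-03-30.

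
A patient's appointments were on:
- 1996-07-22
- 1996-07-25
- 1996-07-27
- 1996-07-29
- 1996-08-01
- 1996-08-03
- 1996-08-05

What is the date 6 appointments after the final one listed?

The gap pattern 3, 2, 2, 3, 2, 2 repeats every 3 events.
These are the Mondays, Thursdays and Saturdays of each week.
Next Thursday: 1996-08-08.
The following Saturday is 1996-08-10.
The following Monday is 1996-08-12.
The following Thursday is 1996-08-15.
The following Saturday is 1996-08-17.
Next Monday: 1996-08-19.

1996-08-19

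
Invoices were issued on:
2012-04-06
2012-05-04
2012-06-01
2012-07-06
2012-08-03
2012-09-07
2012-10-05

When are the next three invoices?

Gaps: 28, 28, 35, 28, 35, 28 days — a mix of 28 and 35. Every date is a Friday.
Each is the 1st Friday of its month.
November 2012 — 1st Friday is 2012-11-02.
December 2012 — 1st Friday is 2012-12-07.
1st Friday of January 2013: 2013-01-04.

2012-11-02, 2012-12-07, 2013-01-04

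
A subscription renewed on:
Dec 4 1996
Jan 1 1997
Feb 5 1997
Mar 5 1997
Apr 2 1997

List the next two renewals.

May 7 1997, Jun 4 1997

Gaps: 28, 35, 28, 28 days — a mix of 28 and 35. Every date is a Wednesday.
Each is the 1st Wednesday of its month.
1st Wednesday of May 1997: May 7 1997.
1st Wednesday of June 1997: Jun 4 1997.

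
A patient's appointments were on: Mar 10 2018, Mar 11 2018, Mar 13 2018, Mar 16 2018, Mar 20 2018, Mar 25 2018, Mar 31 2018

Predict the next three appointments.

Apr 7 2018, Apr 15 2018, Apr 24 2018

The spacing grows by 1 each time: 1, 2, 3, 4, 5, 6 days.
Next gap: 7 days. Mar 31 2018 + 7 days = Apr 7 2018.
Next gap: 8 days. Apr 7 2018 + 8 days = Apr 15 2018.
Next gap: 9 days. Apr 15 2018 + 9 days = Apr 24 2018.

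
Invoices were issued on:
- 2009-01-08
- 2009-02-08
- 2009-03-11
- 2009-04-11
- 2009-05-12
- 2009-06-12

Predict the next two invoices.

Gaps between consecutive events: 31, 31, 31, 31, 31 days — a constant 31-day interval.
2009-06-12 + 31 days = 2009-07-13.
2009-07-13 + 31 days = 2009-08-13.

2009-07-13, 2009-08-13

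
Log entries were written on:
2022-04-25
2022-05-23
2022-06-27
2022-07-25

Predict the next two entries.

2022-08-22, 2022-09-26

These are Mondays at 28- or 35-day spacing (28, 35, 28).
The pattern: 4th Monday of the month.
4th Monday of August 2022: 2022-08-22.
September 2022 — 4th Monday is 2022-09-26.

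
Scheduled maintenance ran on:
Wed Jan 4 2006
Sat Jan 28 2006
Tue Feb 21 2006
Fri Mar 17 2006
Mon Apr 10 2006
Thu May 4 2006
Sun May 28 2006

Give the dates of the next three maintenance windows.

Wed Jun 21 2006, Sat Jul 15 2006, Tue Aug 8 2006

Every event comes 24 days after the last (24, 24, 24, 24, 24, 24).
Sun May 28 2006 + 24 days = Wed Jun 21 2006.
Wed Jun 21 2006 + 24 days = Sat Jul 15 2006.
Sat Jul 15 2006 + 24 days = Tue Aug 8 2006.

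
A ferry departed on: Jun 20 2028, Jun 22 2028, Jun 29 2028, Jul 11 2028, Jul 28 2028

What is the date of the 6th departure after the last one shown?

Intervals are 2, 7, 12, 17 days — an arithmetic progression with common difference 5.
Next gap: 22 days. Jul 28 2028 + 22 days = Aug 19 2028.
Next gap: 27 days. Aug 19 2028 + 27 days = Sep 15 2028.
Next gap: 32 days. Sep 15 2028 + 32 days = Oct 17 2028.
Next gap: 37 days. Oct 17 2028 + 37 days = Nov 23 2028.
Next gap: 42 days. Nov 23 2028 + 42 days = Jan 4 2029.
Next gap: 47 days. Jan 4 2029 + 47 days = Feb 20 2029.

Feb 20 2029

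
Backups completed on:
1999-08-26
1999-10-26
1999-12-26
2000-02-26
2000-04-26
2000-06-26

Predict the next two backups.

2000-08-26, 2000-10-26

Each date is the 26th; the gaps (61, 61, 62, 60, 61) track the month lengths.
The rule is the 26th of every 2 months.
August 2000: 2000-08-26.
Next: October 2000 → 2000-10-26.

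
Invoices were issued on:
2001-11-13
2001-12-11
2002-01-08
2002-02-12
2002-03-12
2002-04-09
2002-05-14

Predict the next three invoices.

Gaps: 28, 28, 35, 28, 28, 35 days — a mix of 28 and 35. Every date is a Tuesday.
Each is the 2nd Tuesday of its month.
June 2002 — 2nd Tuesday is 2002-06-11.
July 2002 — 2nd Tuesday is 2002-07-09.
2nd Tuesday of August 2002: 2002-08-13.

2002-06-11, 2002-07-09, 2002-08-13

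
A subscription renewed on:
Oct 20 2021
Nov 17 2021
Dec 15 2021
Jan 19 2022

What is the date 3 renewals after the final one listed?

All dates are Wednesdays, 28, 28, 35 days apart.
Specifically, the 3rd Wednesday of each month.
3rd Wednesday of February 2022: Feb 16 2022.
March 2022 — 3rd Wednesday is Mar 16 2022.
April 2022 — 3rd Wednesday is Apr 20 2022.

Apr 20 2022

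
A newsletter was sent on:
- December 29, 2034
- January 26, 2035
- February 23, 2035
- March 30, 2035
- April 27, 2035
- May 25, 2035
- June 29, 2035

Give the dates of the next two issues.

These are Fridays with 28, 28, 35, 28, 28, 35-day gaps.
Each is the final Friday of its month — December 29, 2034 is past the 28th, so '4th Friday' doesn't fit.
Last Friday of July 2035: July 27, 2035.
Last Friday of August 2035: August 31, 2035.

July 27, 2035; August 31, 2035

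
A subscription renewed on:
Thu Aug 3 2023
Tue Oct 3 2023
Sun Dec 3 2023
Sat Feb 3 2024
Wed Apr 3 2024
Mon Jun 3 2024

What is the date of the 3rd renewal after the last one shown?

Tue Dec 3 2024

Each date is the 3rd; the gaps (61, 61, 62, 60, 61) track the month lengths.
The rule is the 3rd of every 2 months.
August 2024: Sat Aug 3 2024.
Next: October 2024 → Thu Oct 3 2024.
Next: December 2024 → Tue Dec 3 2024.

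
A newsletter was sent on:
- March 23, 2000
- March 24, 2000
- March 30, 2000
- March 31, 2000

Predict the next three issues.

Gaps: 1, 6, 1 days — not constant, but cyclic with period 2.
The events fall on every Thursday and Friday.
The following Thursday is April 6, 2000.
Next Friday: April 7, 2000.
Next Thursday: April 13, 2000.

April 6, 2000; April 7, 2000; April 13, 2000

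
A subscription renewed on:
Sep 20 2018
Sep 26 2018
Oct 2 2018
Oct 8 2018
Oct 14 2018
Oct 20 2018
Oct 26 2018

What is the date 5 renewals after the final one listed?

Nov 25 2018

Gaps between consecutive events: 6, 6, 6, 6, 6, 6 days — a constant 6-day interval.
Oct 26 2018 + 6 days = Nov 1 2018.
Nov 1 2018 + 6 days = Nov 7 2018.
Nov 7 2018 + 6 days = Nov 13 2018.
Nov 13 2018 + 6 days = Nov 19 2018.
Nov 19 2018 + 6 days = Nov 25 2018.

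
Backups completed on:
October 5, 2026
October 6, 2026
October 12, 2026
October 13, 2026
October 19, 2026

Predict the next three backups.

October 20, 2026; October 26, 2026; October 27, 2026

Gaps: 1, 6, 1, 6 days — not constant, but cyclic with period 2.
The events fall on every Monday and Tuesday.
Next Tuesday: October 20, 2026.
The following Monday is October 26, 2026.
Next Tuesday: October 27, 2026.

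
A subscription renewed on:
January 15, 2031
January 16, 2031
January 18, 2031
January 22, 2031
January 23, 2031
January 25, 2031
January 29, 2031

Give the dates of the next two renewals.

January 30, 2031; February 1, 2031

Every event lands on a Wednesday or Thursday or Saturday (gaps cycle 1, 2, 4, 1, 2, 4).
So the schedule is: every Wednesday, Thursday and Saturday.
Next Thursday: January 30, 2031.
The following Saturday is February 1, 2031.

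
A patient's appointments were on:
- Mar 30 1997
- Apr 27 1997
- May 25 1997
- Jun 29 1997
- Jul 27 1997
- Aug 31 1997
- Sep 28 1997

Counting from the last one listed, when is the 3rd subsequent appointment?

These are Sundays with 28, 28, 35, 28, 35, 28-day gaps.
Each is the final Sunday of its month — Mar 30 1997 is past the 28th, so '4th Sunday' doesn't fit.
Last Sunday of October 1997: Oct 26 1997.
Last Sunday of November 1997: Nov 30 1997.
December 1997 ends with Sunday Dec 28 1997.

Dec 28 1997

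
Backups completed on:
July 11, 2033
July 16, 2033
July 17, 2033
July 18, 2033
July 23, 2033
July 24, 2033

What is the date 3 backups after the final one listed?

July 31, 2033

Every event lands on a Monday or Saturday or Sunday (gaps cycle 5, 1, 1, 5, 1).
So the schedule is: every Monday, Saturday and Sunday.
The following Monday is July 25, 2033.
Next Saturday: July 30, 2033.
Next Sunday: July 31, 2033.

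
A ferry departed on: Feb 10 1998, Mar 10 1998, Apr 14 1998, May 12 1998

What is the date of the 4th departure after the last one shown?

Sep 8 1998

Gaps: 28, 35, 28 days — a mix of 28 and 35. Every date is a Tuesday.
Each is the 2nd Tuesday of its month.
June 1998 — 2nd Tuesday is Jun 9 1998.
July 1998 — 2nd Tuesday is Jul 14 1998.
2nd Tuesday of August 1998: Aug 11 1998.
September 1998 — 2nd Tuesday is Sep 8 1998.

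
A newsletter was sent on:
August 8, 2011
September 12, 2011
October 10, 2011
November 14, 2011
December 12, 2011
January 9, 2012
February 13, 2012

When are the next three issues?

March 12, 2012; April 9, 2012; May 14, 2012

These are Mondays at 28- or 35-day spacing (35, 28, 35, 28, 28, 35).
The pattern: 2nd Monday of the month.
March 2012 — 2nd Monday is March 12, 2012.
2nd Monday of April 2012: April 9, 2012.
May 2012 — 2nd Monday is May 14, 2012.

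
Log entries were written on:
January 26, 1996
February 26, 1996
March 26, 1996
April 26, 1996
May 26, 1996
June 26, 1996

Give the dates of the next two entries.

July 26, 1996; August 26, 1996

Each date is the 26th; the gaps (31, 29, 31, 30, 31) track the month lengths.
The rule is the 26th of each month.
Next: July 1996 → July 26, 1996.
Next: August 1996 → August 26, 1996.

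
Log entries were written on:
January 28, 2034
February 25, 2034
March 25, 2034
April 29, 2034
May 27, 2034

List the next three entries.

June 24, 2034; July 29, 2034; August 26, 2034

All Saturdays; the gaps (28, 28, 35, 28) vary with month length.
This is the last Saturday of each month.
Last Saturday of June 2034: June 24, 2034.
July 2034 ends with Saturday July 29, 2034.
Last Saturday of August 2034: August 26, 2034.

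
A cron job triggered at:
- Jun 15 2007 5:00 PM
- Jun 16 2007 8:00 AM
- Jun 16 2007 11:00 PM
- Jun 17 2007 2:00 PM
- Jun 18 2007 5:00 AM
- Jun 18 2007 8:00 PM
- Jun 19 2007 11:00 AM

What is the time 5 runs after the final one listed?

The interval is a steady 15 hours (15, 15, 15, 15, 15, 15).
Jun 19 2007 11:00 AM + 15 h = Jun 20 2007 2:00 AM.
Jun 20 2007 2:00 AM + 15 h = Jun 20 2007 5:00 PM.
Jun 20 2007 5:00 PM + 15 h = Jun 21 2007 8:00 AM.
Jun 21 2007 8:00 AM + 15 h = Jun 21 2007 11:00 PM.
Jun 21 2007 11:00 PM + 15 h = Jun 22 2007 2:00 PM.

Jun 22 2007 2:00 PM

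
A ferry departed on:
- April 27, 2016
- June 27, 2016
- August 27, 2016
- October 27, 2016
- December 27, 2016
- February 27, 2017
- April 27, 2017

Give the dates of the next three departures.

Gaps: 61, 61, 61, 61, 62, 59 days — not constant. Every event is on the 27th of the month.
Pattern: the 27th of every 2 months.
Next: June 2017 → June 27, 2017.
August 2017: August 27, 2017.
October 2017: October 27, 2017.

June 27, 2017; August 27, 2017; October 27, 2017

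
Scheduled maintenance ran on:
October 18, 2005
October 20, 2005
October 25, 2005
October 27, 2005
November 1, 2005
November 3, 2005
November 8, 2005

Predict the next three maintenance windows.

November 10, 2005; November 15, 2005; November 17, 2005

The gap pattern 2, 5, 2, 5, 2, 5 repeats every 2 events.
These are the Tuesdays and Thursdays of each week.
The following Thursday is November 10, 2005.
The following Tuesday is November 15, 2005.
The following Thursday is November 17, 2005.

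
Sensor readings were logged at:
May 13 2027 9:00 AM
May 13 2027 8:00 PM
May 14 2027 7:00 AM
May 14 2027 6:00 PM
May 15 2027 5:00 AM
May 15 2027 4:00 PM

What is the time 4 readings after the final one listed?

May 17 2027 12:00 PM

Gaps: 11, 11, 11, 11, 11 hours — each event is 11 hours after the previous one.
May 15 2027 4:00 PM + 11 h = May 16 2027 3:00 AM.
May 16 2027 3:00 AM + 11 h = May 16 2027 2:00 PM.
May 16 2027 2:00 PM + 11 h = May 17 2027 1:00 AM.
May 17 2027 1:00 AM + 11 h = May 17 2027 12:00 PM.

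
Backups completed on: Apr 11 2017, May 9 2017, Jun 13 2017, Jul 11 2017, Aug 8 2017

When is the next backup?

Sep 12 2017

Gaps: 28, 35, 28, 28 days — a mix of 28 and 35. Every date is a Tuesday.
Each is the 2nd Tuesday of its month.
September 2017 — 2nd Tuesday is Sep 12 2017.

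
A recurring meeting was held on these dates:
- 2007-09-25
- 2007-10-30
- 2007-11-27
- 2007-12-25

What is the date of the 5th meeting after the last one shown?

2008-05-27

All Tuesdays; the gaps (35, 28, 28) vary with month length.
This is the last Tuesday of each month.
Last Tuesday of January 2008: 2008-01-29.
Last Tuesday of February 2008: 2008-02-26.
March 2008 ends with Tuesday 2008-03-25.
Last Tuesday of April 2008: 2008-04-29.
May 2008 ends with Tuesday 2008-05-27.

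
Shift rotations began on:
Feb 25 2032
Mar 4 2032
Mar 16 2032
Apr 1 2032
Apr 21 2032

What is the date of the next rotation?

May 15 2032

The spacing grows by 4 each time: 8, 12, 16, 20 days.
Next gap: 24 days. Apr 21 2032 + 24 days = May 15 2032.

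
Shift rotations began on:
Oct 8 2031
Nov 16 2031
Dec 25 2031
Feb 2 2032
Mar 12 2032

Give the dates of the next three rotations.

Gaps between consecutive events: 39, 39, 39, 39 days — a constant 39-day interval.
Mar 12 2032 + 39 days = Apr 20 2032.
Apr 20 2032 + 39 days = May 29 2032.
May 29 2032 + 39 days = Jul 7 2032.

Apr 20 2032, May 29 2032, Jul 7 2032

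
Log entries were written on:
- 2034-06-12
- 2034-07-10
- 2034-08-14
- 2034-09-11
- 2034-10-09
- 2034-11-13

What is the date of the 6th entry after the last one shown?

These are Mondays at 28- or 35-day spacing (28, 35, 28, 28, 35).
The pattern: 2nd Monday of the month.
2nd Monday of December 2034: 2034-12-11.
2nd Monday of January 2035: 2035-01-08.
2nd Monday of February 2035: 2035-02-12.
March 2035 — 2nd Monday is 2035-03-12.
2nd Monday of April 2035: 2035-04-09.
May 2035 — 2nd Monday is 2035-05-14.

2035-05-14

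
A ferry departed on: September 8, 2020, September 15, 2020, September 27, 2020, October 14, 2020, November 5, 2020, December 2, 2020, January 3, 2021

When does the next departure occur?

February 9, 2021

The spacing grows by 5 each time: 7, 12, 17, 22, 27, 32 days.
Next gap: 37 days. January 3, 2021 + 37 days = February 9, 2021.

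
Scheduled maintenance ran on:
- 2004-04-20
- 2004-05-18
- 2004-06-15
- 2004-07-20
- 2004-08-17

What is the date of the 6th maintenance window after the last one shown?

All dates are Tuesdays, 28, 28, 35, 28 days apart.
Specifically, the 3rd Tuesday of each month.
September 2004 — 3rd Tuesday is 2004-09-21.
October 2004 — 3rd Tuesday is 2004-10-19.
3rd Tuesday of November 2004: 2004-11-16.
3rd Tuesday of December 2004: 2004-12-21.
January 2005 — 3rd Tuesday is 2005-01-18.
February 2005 — 3rd Tuesday is 2005-02-15.

2005-02-15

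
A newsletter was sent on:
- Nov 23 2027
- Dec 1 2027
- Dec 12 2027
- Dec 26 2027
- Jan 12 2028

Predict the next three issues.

Feb 1 2028, Feb 24 2028, Mar 21 2028

Intervals are 8, 11, 14, 17 days — an arithmetic progression with common difference 3.
Next gap: 20 days. Jan 12 2028 + 20 days = Feb 1 2028.
Next gap: 23 days. Feb 1 2028 + 23 days = Feb 24 2028.
Next gap: 26 days. Feb 24 2028 + 26 days = Mar 21 2028.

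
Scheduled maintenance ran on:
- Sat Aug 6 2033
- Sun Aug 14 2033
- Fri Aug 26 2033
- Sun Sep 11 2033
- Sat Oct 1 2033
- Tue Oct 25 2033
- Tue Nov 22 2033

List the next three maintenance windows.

Gaps: 8, 12, 16, 20, 24, 28 days — each gap is 4 larger than the previous one.
Next gap: 32 days. Tue Nov 22 2033 + 32 days = Sat Dec 24 2033.
Next gap: 36 days. Sat Dec 24 2033 + 36 days = Sun Jan 29 2034.
Next gap: 40 days. Sun Jan 29 2034 + 40 days = Fri Mar 10 2034.

Sat Dec 24 2033, Sun Jan 29 2034, Fri Mar 10 2034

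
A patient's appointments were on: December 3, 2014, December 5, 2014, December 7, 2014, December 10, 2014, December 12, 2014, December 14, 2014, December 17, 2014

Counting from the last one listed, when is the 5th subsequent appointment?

Gaps: 2, 2, 3, 2, 2, 3 days — not constant, but cyclic with period 3.
The events fall on every Wednesday, Friday and Sunday.
Next Friday: December 19, 2014.
Next Sunday: December 21, 2014.
Next Wednesday: December 24, 2014.
The following Friday is December 26, 2014.
Next Sunday: December 28, 2014.

December 28, 2014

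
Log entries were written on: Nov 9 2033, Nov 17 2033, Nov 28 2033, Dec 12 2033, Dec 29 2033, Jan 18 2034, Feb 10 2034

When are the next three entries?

Intervals are 8, 11, 14, 17, 20, 23 days — an arithmetic progression with common difference 3.
Next gap: 26 days. Feb 10 2034 + 26 days = Mar 8 2034.
Next gap: 29 days. Mar 8 2034 + 29 days = Apr 6 2034.
Next gap: 32 days. Apr 6 2034 + 32 days = May 8 2034.

Mar 8 2034, Apr 6 2034, May 8 2034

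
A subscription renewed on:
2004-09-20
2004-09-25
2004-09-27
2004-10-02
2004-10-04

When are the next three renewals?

2004-10-09, 2004-10-11, 2004-10-16

Every event lands on a Monday or Saturday (gaps cycle 5, 2, 5, 2).
So the schedule is: every Monday and Saturday.
Next Saturday: 2004-10-09.
The following Monday is 2004-10-11.
Next Saturday: 2004-10-16.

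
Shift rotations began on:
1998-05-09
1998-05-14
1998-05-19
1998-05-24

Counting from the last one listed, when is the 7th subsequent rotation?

The spacing is 5, 5, 5 days — always 5 days.
1998-05-24 + 5 days = 1998-05-29.
1998-05-29 + 5 days = 1998-06-03.
1998-06-03 + 5 days = 1998-06-08.
1998-06-08 + 5 days = 1998-06-13.
1998-06-13 + 5 days = 1998-06-18.
1998-06-18 + 5 days = 1998-06-23.
1998-06-23 + 5 days = 1998-06-28.

1998-06-28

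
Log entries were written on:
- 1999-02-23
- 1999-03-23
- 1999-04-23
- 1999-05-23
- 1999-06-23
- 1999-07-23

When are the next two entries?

The day-of-month is always 23 (28, 31, 30, 31, 30 days between events).
So this recurs on the 23rd of each month.
August 1999: 1999-08-23.
Next: September 1999 → 1999-09-23.

1999-08-23, 1999-09-23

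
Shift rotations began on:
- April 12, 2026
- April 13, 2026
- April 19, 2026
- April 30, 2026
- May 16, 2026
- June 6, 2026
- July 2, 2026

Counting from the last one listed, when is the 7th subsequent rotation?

Gaps: 1, 6, 11, 16, 21, 26 days — each gap is 5 larger than the previous one.
Next gap: 31 days. July 2, 2026 + 31 days = August 2, 2026.
Next gap: 36 days. August 2, 2026 + 36 days = September 7, 2026.
Next gap: 41 days. September 7, 2026 + 41 days = October 18, 2026.
Next gap: 46 days. October 18, 2026 + 46 days = December 3, 2026.
Next gap: 51 days. December 3, 2026 + 51 days = January 23, 2027.
Next gap: 56 days. January 23, 2027 + 56 days = March 20, 2027.
Next gap: 61 days. March 20, 2027 + 61 days = May 20, 2027.

May 20, 2027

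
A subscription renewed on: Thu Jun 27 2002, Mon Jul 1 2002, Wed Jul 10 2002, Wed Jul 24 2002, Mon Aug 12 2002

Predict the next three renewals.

Intervals are 4, 9, 14, 19 days — an arithmetic progression with common difference 5.
Next gap: 24 days. Mon Aug 12 2002 + 24 days = Thu Sep 5 2002.
Next gap: 29 days. Thu Sep 5 2002 + 29 days = Fri Oct 4 2002.
Next gap: 34 days. Fri Oct 4 2002 + 34 days = Thu Nov 7 2002.

Thu Sep 5 2002, Fri Oct 4 2002, Thu Nov 7 2002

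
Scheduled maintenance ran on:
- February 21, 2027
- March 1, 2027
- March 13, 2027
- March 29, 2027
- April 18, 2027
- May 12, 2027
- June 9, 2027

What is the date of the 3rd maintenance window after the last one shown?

September 25, 2027

Gaps: 8, 12, 16, 20, 24, 28 days — each gap is 4 larger than the previous one.
Next gap: 32 days. June 9, 2027 + 32 days = July 11, 2027.
Next gap: 36 days. July 11, 2027 + 36 days = August 16, 2027.
Next gap: 40 days. August 16, 2027 + 40 days = September 25, 2027.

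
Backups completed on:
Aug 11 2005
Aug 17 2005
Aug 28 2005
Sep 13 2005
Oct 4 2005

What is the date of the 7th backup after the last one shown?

Gaps: 6, 11, 16, 21 days — each gap is 5 larger than the previous one.
Next gap: 26 days. Oct 4 2005 + 26 days = Oct 30 2005.
Next gap: 31 days. Oct 30 2005 + 31 days = Nov 30 2005.
Next gap: 36 days. Nov 30 2005 + 36 days = Jan 5 2006.
Next gap: 41 days. Jan 5 2006 + 41 days = Feb 15 2006.
Next gap: 46 days. Feb 15 2006 + 46 days = Apr 2 2006.
Next gap: 51 days. Apr 2 2006 + 51 days = May 23 2006.
Next gap: 56 days. May 23 2006 + 56 days = Jul 18 2006.

Jul 18 2006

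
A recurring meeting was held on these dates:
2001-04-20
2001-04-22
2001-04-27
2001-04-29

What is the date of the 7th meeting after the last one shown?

Gaps: 2, 5, 2 days — not constant, but cyclic with period 2.
The events fall on every Friday and Sunday.
Next Friday: 2001-05-04.
Next Sunday: 2001-05-06.
Next Friday: 2001-05-11.
Next Sunday: 2001-05-13.
The following Friday is 2001-05-18.
The following Sunday is 2001-05-20.
Next Friday: 2001-05-25.

2001-05-25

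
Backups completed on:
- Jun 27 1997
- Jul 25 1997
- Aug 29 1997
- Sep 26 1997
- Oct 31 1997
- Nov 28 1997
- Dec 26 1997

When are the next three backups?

These are Fridays with 28, 35, 28, 35, 28, 28-day gaps.
Each is the final Friday of its month — Aug 29 1997 is past the 28th, so '4th Friday' doesn't fit.
January 1998 ends with Friday Jan 30 1998.
February 1998 ends with Friday Feb 27 1998.
March 1998 ends with Friday Mar 27 1998.

Jan 30 1998, Feb 27 1998, Mar 27 1998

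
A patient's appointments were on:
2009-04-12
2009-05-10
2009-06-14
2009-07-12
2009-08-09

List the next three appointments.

2009-09-13, 2009-10-11, 2009-11-08

Gaps: 28, 35, 28, 28 days — a mix of 28 and 35. Every date is a Sunday.
Each is the 2nd Sunday of its month.
2nd Sunday of September 2009: 2009-09-13.
October 2009 — 2nd Sunday is 2009-10-11.
2nd Sunday of November 2009: 2009-11-08.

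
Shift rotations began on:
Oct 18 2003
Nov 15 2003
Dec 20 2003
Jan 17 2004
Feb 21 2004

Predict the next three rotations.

Mar 20 2004, Apr 17 2004, May 15 2004

All dates are Saturdays, 28, 35, 28, 35 days apart.
Specifically, the 3rd Saturday of each month.
3rd Saturday of March 2004: Mar 20 2004.
3rd Saturday of April 2004: Apr 17 2004.
May 2004 — 3rd Saturday is May 15 2004.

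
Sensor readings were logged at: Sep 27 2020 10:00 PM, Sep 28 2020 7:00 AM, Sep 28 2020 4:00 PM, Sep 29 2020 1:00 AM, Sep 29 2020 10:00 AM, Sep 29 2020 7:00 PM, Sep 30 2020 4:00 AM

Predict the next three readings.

The interval is a steady 9 hours (9, 9, 9, 9, 9, 9).
Sep 30 2020 4:00 AM + 9 h = Sep 30 2020 1:00 PM.
Sep 30 2020 1:00 PM + 9 h = Sep 30 2020 10:00 PM.
Sep 30 2020 10:00 PM + 9 h = Oct 1 2020 7:00 AM.

Sep 30 2020 1:00 PM, Sep 30 2020 10:00 PM, Oct 1 2020 7:00 AM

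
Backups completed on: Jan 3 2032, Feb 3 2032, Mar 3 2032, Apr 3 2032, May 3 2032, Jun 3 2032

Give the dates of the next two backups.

Jul 3 2032, Aug 3 2032

Gaps: 31, 29, 31, 30, 31 days — not constant. Every event is on the 3rd of the month.
Pattern: the 3rd of each month.
Next: July 2032 → Jul 3 2032.
Next: August 2032 → Aug 3 2032.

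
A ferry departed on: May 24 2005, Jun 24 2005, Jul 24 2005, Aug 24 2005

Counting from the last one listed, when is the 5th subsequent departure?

Jan 24 2006

Each date is the 24th; the gaps (31, 30, 31) track the month lengths.
The rule is the 24th of each month.
Next: September 2005 → Sep 24 2005.
Next: October 2005 → Oct 24 2005.
Next: November 2005 → Nov 24 2005.
Next: December 2005 → Dec 24 2005.
January 2006: Jan 24 2006.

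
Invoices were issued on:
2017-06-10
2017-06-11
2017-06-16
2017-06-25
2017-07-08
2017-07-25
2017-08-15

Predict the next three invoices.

Intervals are 1, 5, 9, 13, 17, 21 days — an arithmetic progression with common difference 4.
Next gap: 25 days. 2017-08-15 + 25 days = 2017-09-09.
Next gap: 29 days. 2017-09-09 + 29 days = 2017-10-08.
Next gap: 33 days. 2017-10-08 + 33 days = 2017-11-10.

2017-09-09, 2017-10-08, 2017-11-10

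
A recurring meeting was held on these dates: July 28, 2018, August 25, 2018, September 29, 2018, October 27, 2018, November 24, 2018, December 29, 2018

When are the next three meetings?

These are Saturdays with 28, 35, 28, 28, 35-day gaps.
Each is the final Saturday of its month — September 29, 2018 is past the 28th, so '4th Saturday' doesn't fit.
January 2019 ends with Saturday January 26, 2019.
Last Saturday of February 2019: February 23, 2019.
Last Saturday of March 2019: March 30, 2019.

January 26, 2019; February 23, 2019; March 30, 2019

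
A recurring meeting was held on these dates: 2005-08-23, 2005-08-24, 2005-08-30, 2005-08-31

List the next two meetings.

Gaps: 1, 6, 1 days — not constant, but cyclic with period 2.
The events fall on every Tuesday and Wednesday.
The following Tuesday is 2005-09-06.
The following Wednesday is 2005-09-07.

2005-09-06, 2005-09-07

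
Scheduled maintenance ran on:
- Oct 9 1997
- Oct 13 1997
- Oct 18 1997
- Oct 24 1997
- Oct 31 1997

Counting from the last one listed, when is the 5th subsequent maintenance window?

Dec 20 1997

Gaps: 4, 5, 6, 7 days — each gap is 1 larger than the previous one.
Next gap: 8 days. Oct 31 1997 + 8 days = Nov 8 1997.
Next gap: 9 days. Nov 8 1997 + 9 days = Nov 17 1997.
Next gap: 10 days. Nov 17 1997 + 10 days = Nov 27 1997.
Next gap: 11 days. Nov 27 1997 + 11 days = Dec 8 1997.
Next gap: 12 days. Dec 8 1997 + 12 days = Dec 20 1997.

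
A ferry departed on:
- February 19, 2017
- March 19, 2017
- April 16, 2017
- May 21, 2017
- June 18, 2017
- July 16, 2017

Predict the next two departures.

Gaps: 28, 28, 35, 28, 28 days — a mix of 28 and 35. Every date is a Sunday.
Each is the 3rd Sunday of its month.
August 2017 — 3rd Sunday is August 20, 2017.
September 2017 — 3rd Sunday is September 17, 2017.

August 20, 2017; September 17, 2017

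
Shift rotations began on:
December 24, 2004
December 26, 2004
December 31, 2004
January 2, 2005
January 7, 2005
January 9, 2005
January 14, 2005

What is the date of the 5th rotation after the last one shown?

The gap pattern 2, 5, 2, 5, 2, 5 repeats every 2 events.
These are the Fridays and Sundays of each week.
Next Sunday: January 16, 2005.
The following Friday is January 21, 2005.
The following Sunday is January 23, 2005.
Next Friday: January 28, 2005.
The following Sunday is January 30, 2005.

January 30, 2005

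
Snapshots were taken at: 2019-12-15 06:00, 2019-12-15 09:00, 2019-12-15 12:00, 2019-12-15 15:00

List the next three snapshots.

2019-12-15 18:00, 2019-12-15 21:00, 2019-12-16 00:00

The interval is a steady 3 hours (3, 3, 3).
2019-12-15 15:00 + 3 h = 2019-12-15 18:00.
2019-12-15 18:00 + 3 h = 2019-12-15 21:00.
2019-12-15 21:00 + 3 h = 2019-12-16 00:00.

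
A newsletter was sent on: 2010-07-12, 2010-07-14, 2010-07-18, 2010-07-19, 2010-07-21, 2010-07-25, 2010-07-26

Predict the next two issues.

2010-07-28, 2010-08-01

Gaps: 2, 4, 1, 2, 4, 1 days — not constant, but cyclic with period 3.
The events fall on every Monday, Wednesday and Sunday.
The following Wednesday is 2010-07-28.
Next Sunday: 2010-08-01.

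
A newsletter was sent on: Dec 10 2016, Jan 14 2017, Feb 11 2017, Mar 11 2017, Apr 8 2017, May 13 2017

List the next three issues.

Jun 10 2017, Jul 8 2017, Aug 12 2017

Gaps: 35, 28, 28, 28, 35 days — a mix of 28 and 35. Every date is a Saturday.
Each is the 2nd Saturday of its month.
June 2017 — 2nd Saturday is Jun 10 2017.
2nd Saturday of July 2017: Jul 8 2017.
August 2017 — 2nd Saturday is Aug 12 2017.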